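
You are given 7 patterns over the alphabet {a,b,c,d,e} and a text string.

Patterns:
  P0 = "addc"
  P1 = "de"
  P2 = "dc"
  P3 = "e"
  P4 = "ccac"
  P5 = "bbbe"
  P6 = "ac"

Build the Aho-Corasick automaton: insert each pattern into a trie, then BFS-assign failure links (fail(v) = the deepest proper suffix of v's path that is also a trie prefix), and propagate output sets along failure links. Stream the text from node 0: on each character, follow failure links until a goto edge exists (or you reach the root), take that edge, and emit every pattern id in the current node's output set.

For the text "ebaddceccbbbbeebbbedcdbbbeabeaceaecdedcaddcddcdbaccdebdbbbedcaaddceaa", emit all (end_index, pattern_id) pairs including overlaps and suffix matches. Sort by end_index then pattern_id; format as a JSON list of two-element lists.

Construct AC machine:
Trie nodes:
  n0 'ε': a→1 b→13 c→9 d→5 e→8
  n1 'a': c→17 d→2
  n2 'ad': d→3
  n3 'add': c→4
  n4 'addc': ·  ←P0
  n5 'd': c→7 e→6
  n6 'de': ·  ←P1
  n7 'dc': ·  ←P2
  n8 'e': ·  ←P3
  n9 'c': c→10
  n10 'cc': a→11
  n11 'cca': c→12
  n12 'ccac': ·  ←P4
  n13 'b': b→14
  n14 'bb': b→15
  n15 'bbb': e→16
  n16 'bbbe': ·  ←P5
  n17 'ac': ·  ←P6

BFS fail/out derivation:
  n1('a'): parent n0 fail=0; on 'a' 0 → fail=0;  out ∅∪∅=∅
  n5('d'): parent n0 fail=0; on 'd' 0 → fail=0;  out ∅∪∅=∅
  n8('e'): parent n0 fail=0; on 'e' 0 → fail=0;  out {3}∪∅={3}
  n9('c'): parent n0 fail=0; on 'c' 0 → fail=0;  out ∅∪∅=∅
  n13('b'): parent n0 fail=0; on 'b' 0 → fail=0;  out ∅∪∅=∅
  n2('ad'): parent n1 fail=0; on 'd' 0 → fail=5;  out ∅∪∅=∅
  n6('de'): parent n5 fail=0; on 'e' 0 → fail=8;  out {1}∪{3}={1,3}
  n7('dc'): parent n5 fail=0; on 'c' 0 → fail=9;  out {2}∪∅={2}
  n10('cc'): parent n9 fail=0; on 'c' 0 → fail=9;  out ∅∪∅=∅
  n14('bb'): parent n13 fail=0; on 'b' 0 → fail=13;  out ∅∪∅=∅
  n17('ac'): parent n1 fail=0; on 'c' 0 → fail=9;  out {6}∪∅={6}
  n3('add'): parent n2 fail=5; on 'd' 5→0 → fail=5;  out ∅∪∅=∅
  n11('cca'): parent n10 fail=9; on 'a' 9→0 → fail=1;  out ∅∪∅=∅
  n15('bbb'): parent n14 fail=13; on 'b' 13 → fail=14;  out ∅∪∅=∅
  n4('addc'): parent n3 fail=5; on 'c' 5 → fail=7;  out {0}∪{2}={0,2}
  n12('ccac'): parent n11 fail=1; on 'c' 1 → fail=17;  out {4}∪{6}={4,6}
  n16('bbbe'): parent n15 fail=14; on 'e' 14→13→0 → fail=8;  out {5}∪{3}={3,5}

Run:
i=0 'e': node 0→8  → match P3@[0:0]
i=1 'b': node 8→13 (fail-walked)
i=2 'a': node 13→1 (fail-walked)
i=3 'd': node 1→2
i=4 'd': node 2→3
i=5 'c': node 3→4  → match P0@[2:5],P2@[4:5]
i=6 'e': node 4→8 (fail-walked)  → match P3@[6:6]
i=7 'c': node 8→9 (fail-walked)
i=8 'c': node 9→10
i=9 'b': node 10→13 (fail-walked)
i=10 'b': node 13→14
i=11 'b': node 14→15
i=12 'b': node 15→15 (fail-walked)
i=13 'e': node 15→16  → match P3@[13:13],P5@[10:13]
i=14 'e': node 16→8 (fail-walked)  → match P3@[14:14]
i=15 'b': node 8→13 (fail-walked)
i=16 'b': node 13→14
i=17 'b': node 14→15
i=18 'e': node 15→16  → match P3@[18:18],P5@[15:18]
i=19 'd': node 16→5 (fail-walked)
i=20 'c': node 5→7  → match P2@[19:20]
i=21 'd': node 7→5 (fail-walked)
i=22 'b': node 5→13 (fail-walked)
i=23 'b': node 13→14
i=24 'b': node 14→15
i=25 'e': node 15→16  → match P3@[25:25],P5@[22:25]
i=26 'a': node 16→1 (fail-walked)
i=27 'b': node 1→13 (fail-walked)
i=28 'e': node 13→8 (fail-walked)  → match P3@[28:28]
i=29 'a': node 8→1 (fail-walked)
i=30 'c': node 1→17  → match P6@[29:30]
i=31 'e': node 17→8 (fail-walked)  → match P3@[31:31]
i=32 'a': node 8→1 (fail-walked)
i=33 'e': node 1→8 (fail-walked)  → match P3@[33:33]
i=34 'c': node 8→9 (fail-walked)
i=35 'd': node 9→5 (fail-walked)
i=36 'e': node 5→6  → match P1@[35:36],P3@[36:36]
i=37 'd': node 6→5 (fail-walked)
i=38 'c': node 5→7  → match P2@[37:38]
i=39 'a': node 7→1 (fail-walked)
i=40 'd': node 1→2
i=41 'd': node 2→3
i=42 'c': node 3→4  → match P0@[39:42],P2@[41:42]
i=43 'd': node 4→5 (fail-walked)
i=44 'd': node 5→5 (fail-walked)
i=45 'c': node 5→7  → match P2@[44:45]
i=46 'd': node 7→5 (fail-walked)
i=47 'b': node 5→13 (fail-walked)
i=48 'a': node 13→1 (fail-walked)
i=49 'c': node 1→17  → match P6@[48:49]
i=50 'c': node 17→10 (fail-walked)
i=51 'd': node 10→5 (fail-walked)
i=52 'e': node 5→6  → match P1@[51:52],P3@[52:52]
i=53 'b': node 6→13 (fail-walked)
i=54 'd': node 13→5 (fail-walked)
i=55 'b': node 5→13 (fail-walked)
i=56 'b': node 13→14
i=57 'b': node 14→15
i=58 'e': node 15→16  → match P3@[58:58],P5@[55:58]
i=59 'd': node 16→5 (fail-walked)
i=60 'c': node 5→7  → match P2@[59:60]
i=61 'a': node 7→1 (fail-walked)
i=62 'a': node 1→1 (fail-walked)
i=63 'd': node 1→2
i=64 'd': node 2→3
i=65 'c': node 3→4  → match P0@[62:65],P2@[64:65]
i=66 'e': node 4→8 (fail-walked)  → match P3@[66:66]
i=67 'a': node 8→1 (fail-walked)
i=68 'a': node 1→1 (fail-walked)

All matches (sorted): [[0,3],[5,0],[5,2],[6,3],[13,3],[13,5],[14,3],[18,3],[18,5],[20,2],[25,3],[25,5],[28,3],[30,6],[31,3],[33,3],[36,1],[36,3],[38,2],[42,0],[42,2],[45,2],[49,6],[52,1],[52,3],[58,3],[58,5],[60,2],[65,0],[65,2],[66,3]]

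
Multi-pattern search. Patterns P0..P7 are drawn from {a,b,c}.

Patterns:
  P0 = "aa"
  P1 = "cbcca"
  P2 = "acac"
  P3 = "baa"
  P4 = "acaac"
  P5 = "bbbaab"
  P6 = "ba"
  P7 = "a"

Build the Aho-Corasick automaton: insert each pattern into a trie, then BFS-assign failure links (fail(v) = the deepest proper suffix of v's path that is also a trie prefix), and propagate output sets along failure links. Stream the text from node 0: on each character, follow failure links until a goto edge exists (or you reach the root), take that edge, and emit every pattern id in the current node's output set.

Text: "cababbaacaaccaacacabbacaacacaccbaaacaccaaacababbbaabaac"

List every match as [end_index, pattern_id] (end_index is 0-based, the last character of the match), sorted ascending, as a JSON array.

Build automaton:
Trie (insert patterns):
  n0 'ε': a→1 b→11 c→3
  n1 'a': a→2 c→8  [P7 ends]
  n2 'aa': ·  [P0 ends]
  n3 'c': b→4
  n4 'cb': c→5
  n5 'cbc': c→6
  n6 'cbcc': a→7
  n7 'cbcca': ·  [P1 ends]
  n8 'ac': a→9
  n9 'aca': a→14 c→10
  n10 'acac': ·  [P2 ends]
  n11 'b': a→12 b→16
  n12 'ba': a→13  [P6 ends]
  n13 'baa': ·  [P3 ends]
  n14 'acaa': c→15
  n15 'acaac': ·  [P4 ends]
  n16 'bb': b→17
  n17 'bbb': a→18
  n18 'bbba': a→19
  n19 'bbbaa': b→20
  n20 'bbbaab': ·  [P5 ends]

Failure links (BFS by depth):
  fail(1) 'a': from fail(0)=0 chase 'a': 0 ⇒ 0;  out={7}∪out(0)={7}
  fail(3) 'c': from fail(0)=0 chase 'c': 0 ⇒ 0;  out=∅∪out(0)=∅
  fail(11) 'b': from fail(0)=0 chase 'b': 0 ⇒ 0;  out=∅∪out(0)=∅
  fail(2) 'aa': from fail(1)=0 chase 'a': 0 ⇒ 1;  out={0}∪out(1)={0,7}
  fail(4) 'cb': from fail(3)=0 chase 'b': 0 ⇒ 11;  out=∅∪out(11)=∅
  fail(8) 'ac': from fail(1)=0 chase 'c': 0 ⇒ 3;  out=∅∪out(3)=∅
  fail(12) 'ba': from fail(11)=0 chase 'a': 0 ⇒ 1;  out={6}∪out(1)={6,7}
  fail(16) 'bb': from fail(11)=0 chase 'b': 0 ⇒ 11;  out=∅∪out(11)=∅
  fail(5) 'cbc': from fail(4)=11 chase 'c': 11→0 ⇒ 3;  out=∅∪out(3)=∅
  fail(9) 'aca': from fail(8)=3 chase 'a': 3→0 ⇒ 1;  out=∅∪out(1)={7}
  fail(13) 'baa': from fail(12)=1 chase 'a': 1 ⇒ 2;  out={3}∪out(2)={0,3,7}
  fail(17) 'bbb': from fail(16)=11 chase 'b': 11 ⇒ 16;  out=∅∪out(16)=∅
  fail(6) 'cbcc': from fail(5)=3 chase 'c': 3→0 ⇒ 3;  out=∅∪out(3)=∅
  fail(10) 'acac': from fail(9)=1 chase 'c': 1 ⇒ 8;  out={2}∪out(8)={2}
  fail(14) 'acaa': from fail(9)=1 chase 'a': 1 ⇒ 2;  out=∅∪out(2)={0,7}
  fail(18) 'bbba': from fail(17)=16 chase 'a': 16→11 ⇒ 12;  out=∅∪out(12)={6,7}
  fail(7) 'cbcca': from fail(6)=3 chase 'a': 3→0 ⇒ 1;  out={1}∪out(1)={1,7}
  fail(15) 'acaac': from fail(14)=2 chase 'c': 2→1 ⇒ 8;  out={4}∪out(8)={4}
  fail(19) 'bbbaa': from fail(18)=12 chase 'a': 12 ⇒ 13;  out=∅∪out(13)={0,3,7}
  fail(20) 'bbbaab': from fail(19)=13 chase 'b': 13→2→1→0 ⇒ 11;  out={5}∪out(11)={5}

Scan:
pos 0 'c': at 3
pos 1 'a': at 1 ·f  emit P7@[1:1]
pos 2 'b': at 11 ·f
pos 3 'a': at 12  emit P6@[2:3],P7@[3:3]
pos 4 'b': at 11 ·f
pos 5 'b': at 16
pos 6 'a': at 12 ·f  emit P6@[5:6],P7@[6:6]
pos 7 'a': at 13  emit P0@[6:7],P3@[5:7],P7@[7:7]
pos 8 'c': at 8 ·f
pos 9 'a': at 9  emit P7@[9:9]
pos 10 'a': at 14  emit P0@[9:10],P7@[10:10]
pos 11 'c': at 15  emit P4@[7:11]
pos 12 'c': at 3 ·f
pos 13 'a': at 1 ·f  emit P7@[13:13]
pos 14 'a': at 2  emit P0@[13:14],P7@[14:14]
pos 15 'c': at 8 ·f
pos 16 'a': at 9  emit P7@[16:16]
pos 17 'c': at 10  emit P2@[14:17]
pos 18 'a': at 9 ·f  emit P7@[18:18]
pos 19 'b': at 11 ·f
pos 20 'b': at 16
pos 21 'a': at 12 ·f  emit P6@[20:21],P7@[21:21]
pos 22 'c': at 8 ·f
pos 23 'a': at 9  emit P7@[23:23]
pos 24 'a': at 14  emit P0@[23:24],P7@[24:24]
pos 25 'c': at 15  emit P4@[21:25]
pos 26 'a': at 9 ·f  emit P7@[26:26]
pos 27 'c': at 10  emit P2@[24:27]
pos 28 'a': at 9 ·f  emit P7@[28:28]
pos 29 'c': at 10  emit P2@[26:29]
pos 30 'c': at 3 ·f
pos 31 'b': at 4
pos 32 'a': at 12 ·f  emit P6@[31:32],P7@[32:32]
pos 33 'a': at 13  emit P0@[32:33],P3@[31:33],P7@[33:33]
pos 34 'a': at 2 ·f  emit P0@[33:34],P7@[34:34]
pos 35 'c': at 8 ·f
pos 36 'a': at 9  emit P7@[36:36]
pos 37 'c': at 10  emit P2@[34:37]
pos 38 'c': at 3 ·f
pos 39 'a': at 1 ·f  emit P7@[39:39]
pos 40 'a': at 2  emit P0@[39:40],P7@[40:40]
pos 41 'a': at 2 ·f  emit P0@[40:41],P7@[41:41]
pos 42 'c': at 8 ·f
pos 43 'a': at 9  emit P7@[43:43]
pos 44 'b': at 11 ·f
pos 45 'a': at 12  emit P6@[44:45],P7@[45:45]
pos 46 'b': at 11 ·f
pos 47 'b': at 16
pos 48 'b': at 17
pos 49 'a': at 18  emit P6@[48:49],P7@[49:49]
pos 50 'a': at 19  emit P0@[49:50],P3@[48:50],P7@[50:50]
pos 51 'b': at 20  emit P5@[46:51]
pos 52 'a': at 12 ·f  emit P6@[51:52],P7@[52:52]
pos 53 'a': at 13  emit P0@[52:53],P3@[51:53],P7@[53:53]
pos 54 'c': at 8 ·f

All matches (sorted): [[1,7],[3,6],[3,7],[6,6],[6,7],[7,0],[7,3],[7,7],[9,7],[10,0],[10,7],[11,4],[13,7],[14,0],[14,7],[16,7],[17,2],[18,7],[21,6],[21,7],[23,7],[24,0],[24,7],[25,4],[26,7],[27,2],[28,7],[29,2],[32,6],[32,7],[33,0],[33,3],[33,7],[34,0],[34,7],[36,7],[37,2],[39,7],[40,0],[40,7],[41,0],[41,7],[43,7],[45,6],[45,7],[49,6],[49,7],[50,0],[50,3],[50,7],[51,5],[52,6],[52,7],[53,0],[53,3],[53,7]]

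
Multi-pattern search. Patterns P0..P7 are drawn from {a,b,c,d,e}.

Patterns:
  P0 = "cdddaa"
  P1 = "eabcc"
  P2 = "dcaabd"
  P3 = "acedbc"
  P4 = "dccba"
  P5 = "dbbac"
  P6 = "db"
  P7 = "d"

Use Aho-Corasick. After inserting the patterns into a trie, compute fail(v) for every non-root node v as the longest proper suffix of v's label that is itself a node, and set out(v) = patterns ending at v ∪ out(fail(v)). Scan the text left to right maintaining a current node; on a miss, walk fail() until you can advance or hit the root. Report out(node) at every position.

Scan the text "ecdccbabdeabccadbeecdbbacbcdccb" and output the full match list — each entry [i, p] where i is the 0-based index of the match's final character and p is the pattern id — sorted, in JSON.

Build:
Trie (insert patterns):
  0='ε' goto a→18 c→1 d→12 e→7
  1='c' goto d→2
  2='cd' goto d→3
  3='cdd' goto d→4
  4='cddd' goto a→5
  5='cddda' goto a→6
  6='cdddaa' goto ·  [P0 ends]
  7='e' goto a→8
  8='ea' goto b→9
  9='eab' goto c→10
  10='eabc' goto c→11
  11='eabcc' goto ·  [P1 ends]
  12='d' goto b→27 c→13  [P7 ends]
  13='dc' goto a→14 c→24
  14='dca' goto a→15
  15='dcaa' goto b→16
  16='dcaab' goto d→17
  17='dcaabd' goto ·  [P2 ends]
  18='a' goto c→19
  19='ac' goto e→20
  20='ace' goto d→21
  21='aced' goto b→22
  22='acedb' goto c→23
  23='acedbc' goto ·  [P3 ends]
  24='dcc' goto b→25
  25='dccb' goto a→26
  26='dccba' goto ·  [P4 ends]
  27='db' goto b→28  [P6 ends]
  28='dbb' goto a→29
  29='dbba' goto c→30
  30='dbbac' goto ·  [P5 ends]

BFS fail/out derivation:
  fail(1) 'c': from fail(0)=0 chase 'c': 0 ⇒ 0;  out=∅∪out(0)=∅
  fail(7) 'e': from fail(0)=0 chase 'e': 0 ⇒ 0;  out=∅∪out(0)=∅
  fail(12) 'd': from fail(0)=0 chase 'd': 0 ⇒ 0;  out={7}∪out(0)={7}
  fail(18) 'a': from fail(0)=0 chase 'a': 0 ⇒ 0;  out=∅∪out(0)=∅
  fail(2) 'cd': from fail(1)=0 chase 'd': 0 ⇒ 12;  out=∅∪out(12)={7}
  fail(8) 'ea': from fail(7)=0 chase 'a': 0 ⇒ 18;  out=∅∪out(18)=∅
  fail(13) 'dc': from fail(12)=0 chase 'c': 0 ⇒ 1;  out=∅∪out(1)=∅
  fail(19) 'ac': from fail(18)=0 chase 'c': 0 ⇒ 1;  out=∅∪out(1)=∅
  fail(27) 'db': from fail(12)=0 chase 'b': 0 ⇒ 0;  out={6}∪out(0)={6}
  fail(3) 'cdd': from fail(2)=12 chase 'd': 12→0 ⇒ 12;  out=∅∪out(12)={7}
  fail(9) 'eab': from fail(8)=18 chase 'b': 18→0 ⇒ 0;  out=∅∪out(0)=∅
  fail(14) 'dca': from fail(13)=1 chase 'a': 1→0 ⇒ 18;  out=∅∪out(18)=∅
  fail(20) 'ace': from fail(19)=1 chase 'e': 1→0 ⇒ 7;  out=∅∪out(7)=∅
  fail(24) 'dcc': from fail(13)=1 chase 'c': 1→0 ⇒ 1;  out=∅∪out(1)=∅
  fail(28) 'dbb': from fail(27)=0 chase 'b': 0 ⇒ 0;  out=∅∪out(0)=∅
  fail(4) 'cddd': from fail(3)=12 chase 'd': 12→0 ⇒ 12;  out=∅∪out(12)={7}
  fail(10) 'eabc': from fail(9)=0 chase 'c': 0 ⇒ 1;  out=∅∪out(1)=∅
  fail(15) 'dcaa': from fail(14)=18 chase 'a': 18→0 ⇒ 18;  out=∅∪out(18)=∅
  fail(21) 'aced': from fail(20)=7 chase 'd': 7→0 ⇒ 12;  out=∅∪out(12)={7}
  fail(25) 'dccb': from fail(24)=1 chase 'b': 1→0 ⇒ 0;  out=∅∪out(0)=∅
  fail(29) 'dbba': from fail(28)=0 chase 'a': 0 ⇒ 18;  out=∅∪out(18)=∅
  fail(5) 'cddda': from fail(4)=12 chase 'a': 12→0 ⇒ 18;  out=∅∪out(18)=∅
  fail(11) 'eabcc': from fail(10)=1 chase 'c': 1→0 ⇒ 1;  out={1}∪out(1)={1}
  fail(16) 'dcaab': from fail(15)=18 chase 'b': 18→0 ⇒ 0;  out=∅∪out(0)=∅
  fail(22) 'acedb': from fail(21)=12 chase 'b': 12 ⇒ 27;  out=∅∪out(27)={6}
  fail(26) 'dccba': from fail(25)=0 chase 'a': 0 ⇒ 18;  out={4}∪out(18)={4}
  fail(30) 'dbbac': from fail(29)=18 chase 'c': 18 ⇒ 19;  out={5}∪out(19)={5}
  fail(6) 'cdddaa': from fail(5)=18 chase 'a': 18→0 ⇒ 18;  out={0}∪out(18)={0}
  fail(17) 'dcaabd': from fail(16)=0 chase 'd': 0 ⇒ 12;  out={2}∪out(12)={2,7}
  fail(23) 'acedbc': from fail(22)=27 chase 'c': 27→0 ⇒ 1;  out={3}∪out(1)={3}

Text stream:
i=0 'e': node 0→7
i=1 'c': node 7→1 (via fail)
i=2 'd': node 1→2  ** P7@[2:2]
i=3 'c': node 2→13 (via fail)
i=4 'c': node 13→24
i=5 'b': node 24→25
i=6 'a': node 25→26  ** P4@[2:6]
i=7 'b': node 26→0 (via fail)
i=8 'd': node 0→12  ** P7@[8:8]
i=9 'e': node 12→7 (via fail)
i=10 'a': node 7→8
i=11 'b': node 8→9
i=12 'c': node 9→10
i=13 'c': node 10→11  ** P1@[9:13]
i=14 'a': node 11→18 (via fail)
i=15 'd': node 18→12 (via fail)  ** P7@[15:15]
i=16 'b': node 12→27  ** P6@[15:16]
i=17 'e': node 27→7 (via fail)
i=18 'e': node 7→7 (via fail)
i=19 'c': node 7→1 (via fail)
i=20 'd': node 1→2  ** P7@[20:20]
i=21 'b': node 2→27 (via fail)  ** P6@[20:21]
i=22 'b': node 27→28
i=23 'a': node 28→29
i=24 'c': node 29→30  ** P5@[20:24]
i=25 'b': node 30→0 (via fail)
i=26 'c': node 0→1
i=27 'd': node 1→2  ** P7@[27:27]
i=28 'c': node 2→13 (via fail)
i=29 'c': node 13→24
i=30 'b': node 24→25

Result: [[2,7],[6,4],[8,7],[13,1],[15,7],[16,6],[20,7],[21,6],[24,5],[27,7]]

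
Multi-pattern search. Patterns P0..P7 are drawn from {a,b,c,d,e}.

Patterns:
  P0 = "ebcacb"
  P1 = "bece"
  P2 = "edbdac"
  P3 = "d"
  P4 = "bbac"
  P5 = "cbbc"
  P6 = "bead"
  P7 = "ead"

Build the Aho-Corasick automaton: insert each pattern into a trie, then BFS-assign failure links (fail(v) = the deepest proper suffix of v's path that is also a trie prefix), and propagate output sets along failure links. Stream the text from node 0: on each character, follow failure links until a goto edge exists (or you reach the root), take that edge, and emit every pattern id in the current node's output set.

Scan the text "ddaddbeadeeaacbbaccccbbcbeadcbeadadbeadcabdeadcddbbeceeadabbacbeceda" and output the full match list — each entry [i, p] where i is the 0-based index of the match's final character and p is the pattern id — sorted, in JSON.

Build:
Trie nodes:
  0='ε' goto b→7 c→20 d→16 e→1
  1='e' goto a→26 b→2 d→11
  2='eb' goto c→3
  3='ebc' goto a→4
  4='ebca' goto c→5
  5='ebcac' goto b→6
  6='ebcacb' goto ·  [P0 ends]
  7='b' goto b→17 e→8
  8='be' goto a→24 c→9
  9='bec' goto e→10
  10='bece' goto ·  [P1 ends]
  11='ed' goto b→12
  12='edb' goto d→13
  13='edbd' goto a→14
  14='edbda' goto c→15
  15='edbdac' goto ·  [P2 ends]
  16='d' goto ·  [P3 ends]
  17='bb' goto a→18
  18='bba' goto c→19
  19='bbac' goto ·  [P4 ends]
  20='c' goto b→21
  21='cb' goto b→22
  22='cbb' goto c→23
  23='cbbc' goto ·  [P5 ends]
  24='bea' goto d→25
  25='bead' goto ·  [P6 ends]
  26='ea' goto d→27
  27='ead' goto ·  [P7 ends]

Failure links (BFS by depth):
  fail(1) 'e': from fail(0)=0 chase 'e': 0 ⇒ 0;  out=∅∪out(0)=∅
  fail(7) 'b': from fail(0)=0 chase 'b': 0 ⇒ 0;  out=∅∪out(0)=∅
  fail(16) 'd': from fail(0)=0 chase 'd': 0 ⇒ 0;  out={3}∪out(0)={3}
  fail(20) 'c': from fail(0)=0 chase 'c': 0 ⇒ 0;  out=∅∪out(0)=∅
  fail(2) 'eb': from fail(1)=0 chase 'b': 0 ⇒ 7;  out=∅∪out(7)=∅
  fail(8) 'be': from fail(7)=0 chase 'e': 0 ⇒ 1;  out=∅∪out(1)=∅
  fail(11) 'ed': from fail(1)=0 chase 'd': 0 ⇒ 16;  out=∅∪out(16)={3}
  fail(17) 'bb': from fail(7)=0 chase 'b': 0 ⇒ 7;  out=∅∪out(7)=∅
  fail(21) 'cb': from fail(20)=0 chase 'b': 0 ⇒ 7;  out=∅∪out(7)=∅
  fail(26) 'ea': from fail(1)=0 chase 'a': 0 ⇒ 0;  out=∅∪out(0)=∅
  fail(3) 'ebc': from fail(2)=7 chase 'c': 7→0 ⇒ 20;  out=∅∪out(20)=∅
  fail(9) 'bec': from fail(8)=1 chase 'c': 1→0 ⇒ 20;  out=∅∪out(20)=∅
  fail(12) 'edb': from fail(11)=16 chase 'b': 16→0 ⇒ 7;  out=∅∪out(7)=∅
  fail(18) 'bba': from fail(17)=7 chase 'a': 7→0 ⇒ 0;  out=∅∪out(0)=∅
  fail(22) 'cbb': from fail(21)=7 chase 'b': 7 ⇒ 17;  out=∅∪out(17)=∅
  fail(24) 'bea': from fail(8)=1 chase 'a': 1 ⇒ 26;  out=∅∪out(26)=∅
  fail(27) 'ead': from fail(26)=0 chase 'd': 0 ⇒ 16;  out={7}∪out(16)={3,7}
  fail(4) 'ebca': from fail(3)=20 chase 'a': 20→0 ⇒ 0;  out=∅∪out(0)=∅
  fail(10) 'bece': from fail(9)=20 chase 'e': 20→0 ⇒ 1;  out={1}∪out(1)={1}
  fail(13) 'edbd': from fail(12)=7 chase 'd': 7→0 ⇒ 16;  out=∅∪out(16)={3}
  fail(19) 'bbac': from fail(18)=0 chase 'c': 0 ⇒ 20;  out={4}∪out(20)={4}
  fail(23) 'cbbc': from fail(22)=17 chase 'c': 17→7→0 ⇒ 20;  out={5}∪out(20)={5}
  fail(25) 'bead': from fail(24)=26 chase 'd': 26 ⇒ 27;  out={6}∪out(27)={3,6,7}
  fail(5) 'ebcac': from fail(4)=0 chase 'c': 0 ⇒ 20;  out=∅∪out(20)=∅
  fail(14) 'edbda': from fail(13)=16 chase 'a': 16→0 ⇒ 0;  out=∅∪out(0)=∅
  fail(6) 'ebcacb': from fail(5)=20 chase 'b': 20 ⇒ 21;  out={0}∪out(21)={0}
  fail(15) 'edbdac': from fail(14)=0 chase 'c': 0 ⇒ 20;  out={2}∪out(20)={2}

Text stream:
pos 0 'd': at 16  → match P3@[0:0]
pos 1 'd': at 16 (via fail)  → match P3@[1:1]
pos 2 'a': at 0 (via fail)
pos 3 'd': at 16  → match P3@[3:3]
pos 4 'd': at 16 (via fail)  → match P3@[4:4]
pos 5 'b': at 7 (via fail)
pos 6 'e': at 8
pos 7 'a': at 24
pos 8 'd': at 25  → match P3@[8:8],P6@[5:8],P7@[6:8]
pos 9 'e': at 1 (via fail)
pos 10 'e': at 1 (via fail)
pos 11 'a': at 26
pos 12 'a': at 0 (via fail)
pos 13 'c': at 20
pos 14 'b': at 21
pos 15 'b': at 22
pos 16 'a': at 18 (via fail)
pos 17 'c': at 19  → match P4@[14:17]
pos 18 'c': at 20 (via fail)
pos 19 'c': at 20 (via fail)
pos 20 'c': at 20 (via fail)
pos 21 'b': at 21
pos 22 'b': at 22
pos 23 'c': at 23  → match P5@[20:23]
pos 24 'b': at 21 (via fail)
pos 25 'e': at 8 (via fail)
pos 26 'a': at 24
pos 27 'd': at 25  → match P3@[27:27],P6@[24:27],P7@[25:27]
pos 28 'c': at 20 (via fail)
pos 29 'b': at 21
pos 30 'e': at 8 (via fail)
pos 31 'a': at 24
pos 32 'd': at 25  → match P3@[32:32],P6@[29:32],P7@[30:32]
pos 33 'a': at 0 (via fail)
pos 34 'd': at 16  → match P3@[34:34]
pos 35 'b': at 7 (via fail)
pos 36 'e': at 8
pos 37 'a': at 24
pos 38 'd': at 25  → match P3@[38:38],P6@[35:38],P7@[36:38]
pos 39 'c': at 20 (via fail)
pos 40 'a': at 0 (via fail)
pos 41 'b': at 7
pos 42 'd': at 16 (via fail)  → match P3@[42:42]
pos 43 'e': at 1 (via fail)
pos 44 'a': at 26
pos 45 'd': at 27  → match P3@[45:45],P7@[43:45]
pos 46 'c': at 20 (via fail)
pos 47 'd': at 16 (via fail)  → match P3@[47:47]
pos 48 'd': at 16 (via fail)  → match P3@[48:48]
pos 49 'b': at 7 (via fail)
pos 50 'b': at 17
pos 51 'e': at 8 (via fail)
pos 52 'c': at 9
pos 53 'e': at 10  → match P1@[50:53]
pos 54 'e': at 1 (via fail)
pos 55 'a': at 26
pos 56 'd': at 27  → match P3@[56:56],P7@[54:56]
pos 57 'a': at 0 (via fail)
pos 58 'b': at 7
pos 59 'b': at 17
pos 60 'a': at 18
pos 61 'c': at 19  → match P4@[58:61]
pos 62 'b': at 21 (via fail)
pos 63 'e': at 8 (via fail)
pos 64 'c': at 9
pos 65 'e': at 10  → match P1@[62:65]
pos 66 'd': at 11 (via fail)  → match P3@[66:66]
pos 67 'a': at 0 (via fail)

Result: [[0,3],[1,3],[3,3],[4,3],[8,3],[8,6],[8,7],[17,4],[23,5],[27,3],[27,6],[27,7],[32,3],[32,6],[32,7],[34,3],[38,3],[38,6],[38,7],[42,3],[45,3],[45,7],[47,3],[48,3],[53,1],[56,3],[56,7],[61,4],[65,1],[66,3]]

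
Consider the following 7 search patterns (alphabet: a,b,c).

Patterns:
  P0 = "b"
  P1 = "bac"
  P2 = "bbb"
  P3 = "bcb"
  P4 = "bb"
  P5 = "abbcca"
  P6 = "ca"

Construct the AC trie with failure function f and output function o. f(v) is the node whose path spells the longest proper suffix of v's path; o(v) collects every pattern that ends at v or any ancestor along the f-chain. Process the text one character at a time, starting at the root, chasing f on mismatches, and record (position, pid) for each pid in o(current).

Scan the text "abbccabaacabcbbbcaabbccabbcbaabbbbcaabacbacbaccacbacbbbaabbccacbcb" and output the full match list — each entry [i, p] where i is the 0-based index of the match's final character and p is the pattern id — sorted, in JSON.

Build automaton:
Trie (insert patterns):
  n0 'ε': a→8 b→1 c→14
  n1 'b': a→2 b→4 c→6  [P0 ends]
  n2 'ba': c→3
  n3 'bac': ·  [P1 ends]
  n4 'bb': b→5  [P4 ends]
  n5 'bbb': ·  [P2 ends]
  n6 'bc': b→7
  n7 'bcb': ·  [P3 ends]
  n8 'a': b→9
  n9 'ab': b→10
  n10 'abb': c→11
  n11 'abbc': c→12
  n12 'abbcc': a→13
  n13 'abbcca': ·  [P5 ends]
  n14 'c': a→15
  n15 'ca': ·  [P6 ends]

Failure links (BFS by depth):
  fail(1) 'b': from fail(0)=0 chase 'b': 0 ⇒ 0;  out={0}∪out(0)={0}
  fail(8) 'a': from fail(0)=0 chase 'a': 0 ⇒ 0;  out=∅∪out(0)=∅
  fail(14) 'c': from fail(0)=0 chase 'c': 0 ⇒ 0;  out=∅∪out(0)=∅
  fail(2) 'ba': from fail(1)=0 chase 'a': 0 ⇒ 8;  out=∅∪out(8)=∅
  fail(4) 'bb': from fail(1)=0 chase 'b': 0 ⇒ 1;  out={4}∪out(1)={0,4}
  fail(6) 'bc': from fail(1)=0 chase 'c': 0 ⇒ 14;  out=∅∪out(14)=∅
  fail(9) 'ab': from fail(8)=0 chase 'b': 0 ⇒ 1;  out=∅∪out(1)={0}
  fail(15) 'ca': from fail(14)=0 chase 'a': 0 ⇒ 8;  out={6}∪out(8)={6}
  fail(3) 'bac': from fail(2)=8 chase 'c': 8→0 ⇒ 14;  out={1}∪out(14)={1}
  fail(5) 'bbb': from fail(4)=1 chase 'b': 1 ⇒ 4;  out={2}∪out(4)={0,2,4}
  fail(7) 'bcb': from fail(6)=14 chase 'b': 14→0 ⇒ 1;  out={3}∪out(1)={0,3}
  fail(10) 'abb': from fail(9)=1 chase 'b': 1 ⇒ 4;  out=∅∪out(4)={0,4}
  fail(11) 'abbc': from fail(10)=4 chase 'c': 4→1 ⇒ 6;  out=∅∪out(6)=∅
  fail(12) 'abbcc': from fail(11)=6 chase 'c': 6→14→0 ⇒ 14;  out=∅∪out(14)=∅
  fail(13) 'abbcca': from fail(12)=14 chase 'a': 14 ⇒ 15;  out={5}∪out(15)={5,6}

Run:
[0] read 'a'  n0⇒n8
[1] read 'b'  n8⇒n9  emit P0@[1:1]
[2] read 'b'  n9⇒n10  emit P0@[2:2],P4@[1:2]
[3] read 'c'  n10⇒n11
[4] read 'c'  n11⇒n12
[5] read 'a'  n12⇒n13  emit P5@[0:5],P6@[4:5]
[6] read 'b'  n13⇒n9 ·f  emit P0@[6:6]
[7] read 'a'  n9⇒n2 ·f
[8] read 'a'  n2⇒n8 ·f
[9] read 'c'  n8⇒n14 ·f
[10] read 'a'  n14⇒n15  emit P6@[9:10]
[11] read 'b'  n15⇒n9 ·f  emit P0@[11:11]
[12] read 'c'  n9⇒n6 ·f
[13] read 'b'  n6⇒n7  emit P0@[13:13],P3@[11:13]
[14] read 'b'  n7⇒n4 ·f  emit P0@[14:14],P4@[13:14]
[15] read 'b'  n4⇒n5  emit P0@[15:15],P2@[13:15],P4@[14:15]
[16] read 'c'  n5⇒n6 ·f
[17] read 'a'  n6⇒n15 ·f  emit P6@[16:17]
[18] read 'a'  n15⇒n8 ·f
[19] read 'b'  n8⇒n9  emit P0@[19:19]
[20] read 'b'  n9⇒n10  emit P0@[20:20],P4@[19:20]
[21] read 'c'  n10⇒n11
[22] read 'c'  n11⇒n12
[23] read 'a'  n12⇒n13  emit P5@[18:23],P6@[22:23]
[24] read 'b'  n13⇒n9 ·f  emit P0@[24:24]
[25] read 'b'  n9⇒n10  emit P0@[25:25],P4@[24:25]
[26] read 'c'  n10⇒n11
[27] read 'b'  n11⇒n7 ·f  emit P0@[27:27],P3@[25:27]
[28] read 'a'  n7⇒n2 ·f
[29] read 'a'  n2⇒n8 ·f
[30] read 'b'  n8⇒n9  emit P0@[30:30]
[31] read 'b'  n9⇒n10  emit P0@[31:31],P4@[30:31]
[32] read 'b'  n10⇒n5 ·f  emit P0@[32:32],P2@[30:32],P4@[31:32]
[33] read 'b'  n5⇒n5 ·f  emit P0@[33:33],P2@[31:33],P4@[32:33]
[34] read 'c'  n5⇒n6 ·f
[35] read 'a'  n6⇒n15 ·f  emit P6@[34:35]
[36] read 'a'  n15⇒n8 ·f
[37] read 'b'  n8⇒n9  emit P0@[37:37]
[38] read 'a'  n9⇒n2 ·f
[39] read 'c'  n2⇒n3  emit P1@[37:39]
[40] read 'b'  n3⇒n1 ·f  emit P0@[40:40]
[41] read 'a'  n1⇒n2
[42] read 'c'  n2⇒n3  emit P1@[40:42]
[43] read 'b'  n3⇒n1 ·f  emit P0@[43:43]
[44] read 'a'  n1⇒n2
[45] read 'c'  n2⇒n3  emit P1@[43:45]
[46] read 'c'  n3⇒n14 ·f
[47] read 'a'  n14⇒n15  emit P6@[46:47]
[48] read 'c'  n15⇒n14 ·f
[49] read 'b'  n14⇒n1 ·f  emit P0@[49:49]
[50] read 'a'  n1⇒n2
[51] read 'c'  n2⇒n3  emit P1@[49:51]
[52] read 'b'  n3⇒n1 ·f  emit P0@[52:52]
[53] read 'b'  n1⇒n4  emit P0@[53:53],P4@[52:53]
[54] read 'b'  n4⇒n5  emit P0@[54:54],P2@[52:54],P4@[53:54]
[55] read 'a'  n5⇒n2 ·f
[56] read 'a'  n2⇒n8 ·f
[57] read 'b'  n8⇒n9  emit P0@[57:57]
[58] read 'b'  n9⇒n10  emit P0@[58:58],P4@[57:58]
[59] read 'c'  n10⇒n11
[60] read 'c'  n11⇒n12
[61] read 'a'  n12⇒n13  emit P5@[56:61],P6@[60:61]
[62] read 'c'  n13⇒n14 ·f
[63] read 'b'  n14⇒n1 ·f  emit P0@[63:63]
[64] read 'c'  n1⇒n6
[65] read 'b'  n6⇒n7  emit P0@[65:65],P3@[63:65]

Result: [[1,0],[2,0],[2,4],[5,5],[5,6],[6,0],[10,6],[11,0],[13,0],[13,3],[14,0],[14,4],[15,0],[15,2],[15,4],[17,6],[19,0],[20,0],[20,4],[23,5],[23,6],[24,0],[25,0],[25,4],[27,0],[27,3],[30,0],[31,0],[31,4],[32,0],[32,2],[32,4],[33,0],[33,2],[33,4],[35,6],[37,0],[39,1],[40,0],[42,1],[43,0],[45,1],[47,6],[49,0],[51,1],[52,0],[53,0],[53,4],[54,0],[54,2],[54,4],[57,0],[58,0],[58,4],[61,5],[61,6],[63,0],[65,0],[65,3]]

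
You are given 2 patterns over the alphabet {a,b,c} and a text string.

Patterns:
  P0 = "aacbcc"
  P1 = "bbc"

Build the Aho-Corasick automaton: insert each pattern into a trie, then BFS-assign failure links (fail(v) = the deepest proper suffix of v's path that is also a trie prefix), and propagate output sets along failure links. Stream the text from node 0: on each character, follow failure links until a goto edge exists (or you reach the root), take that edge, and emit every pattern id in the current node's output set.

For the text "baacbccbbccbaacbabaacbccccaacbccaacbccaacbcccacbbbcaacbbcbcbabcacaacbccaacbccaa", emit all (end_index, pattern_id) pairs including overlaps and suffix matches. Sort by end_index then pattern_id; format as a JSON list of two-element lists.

Construct AC machine:
Trie (insert patterns):
  n0 'ε': a→1 b→7
  n1 'a': a→2
  n2 'aa': c→3
  n3 'aac': b→4
  n4 'aacb': c→5
  n5 'aacbc': c→6
  n6 'aacbcc': ·  ←P0
  n7 'b': b→8
  n8 'bb': c→9
  n9 'bbc': ·  ←P1

BFS fail/out derivation:
  n1('a'): parent n0 fail=0; on 'a' 0 → fail=0;  out ∅∪∅=∅
  n7('b'): parent n0 fail=0; on 'b' 0 → fail=0;  out ∅∪∅=∅
  n2('aa'): parent n1 fail=0; on 'a' 0 → fail=1;  out ∅∪∅=∅
  n8('bb'): parent n7 fail=0; on 'b' 0 → fail=7;  out ∅∪∅=∅
  n3('aac'): parent n2 fail=1; on 'c' 1→0 → fail=0;  out ∅∪∅=∅
  n9('bbc'): parent n8 fail=7; on 'c' 7→0 → fail=0;  out {1}∪∅={1}
  n4('aacb'): parent n3 fail=0; on 'b' 0 → fail=7;  out ∅∪∅=∅
  n5('aacbc'): parent n4 fail=7; on 'c' 7→0 → fail=0;  out ∅∪∅=∅
  n6('aacbcc'): parent n5 fail=0; on 'c' 0 → fail=0;  out {0}∪∅={0}

Text stream:
[0] read 'b'  n0⇒n7
[1] read 'a'  n7⇒n1 ·f
[2] read 'a'  n1⇒n2
[3] read 'c'  n2⇒n3
[4] read 'b'  n3⇒n4
[5] read 'c'  n4⇒n5
[6] read 'c'  n5⇒n6  emit P0@[1:6]
[7] read 'b'  n6⇒n7 ·f
[8] read 'b'  n7⇒n8
[9] read 'c'  n8⇒n9  emit P1@[7:9]
[10] read 'c'  n9⇒n0 ·f
[11] read 'b'  n0⇒n7
[12] read 'a'  n7⇒n1 ·f
[13] read 'a'  n1⇒n2
[14] read 'c'  n2⇒n3
[15] read 'b'  n3⇒n4
[16] read 'a'  n4⇒n1 ·f
[17] read 'b'  n1⇒n7 ·f
[18] read 'a'  n7⇒n1 ·f
[19] read 'a'  n1⇒n2
[20] read 'c'  n2⇒n3
[21] read 'b'  n3⇒n4
[22] read 'c'  n4⇒n5
[23] read 'c'  n5⇒n6  emit P0@[18:23]
[24] read 'c'  n6⇒n0 ·f
[25] read 'c'  n0⇒n0
[26] read 'a'  n0⇒n1
[27] read 'a'  n1⇒n2
[28] read 'c'  n2⇒n3
[29] read 'b'  n3⇒n4
[30] read 'c'  n4⇒n5
[31] read 'c'  n5⇒n6  emit P0@[26:31]
[32] read 'a'  n6⇒n1 ·f
[33] read 'a'  n1⇒n2
[34] read 'c'  n2⇒n3
[35] read 'b'  n3⇒n4
[36] read 'c'  n4⇒n5
[37] read 'c'  n5⇒n6  emit P0@[32:37]
[38] read 'a'  n6⇒n1 ·f
[39] read 'a'  n1⇒n2
[40] read 'c'  n2⇒n3
[41] read 'b'  n3⇒n4
[42] read 'c'  n4⇒n5
[43] read 'c'  n5⇒n6  emit P0@[38:43]
[44] read 'c'  n6⇒n0 ·f
[45] read 'a'  n0⇒n1
[46] read 'c'  n1⇒n0 ·f
[47] read 'b'  n0⇒n7
[48] read 'b'  n7⇒n8
[49] read 'b'  n8⇒n8 ·f
[50] read 'c'  n8⇒n9  emit P1@[48:50]
[51] read 'a'  n9⇒n1 ·f
[52] read 'a'  n1⇒n2
[53] read 'c'  n2⇒n3
[54] read 'b'  n3⇒n4
[55] read 'b'  n4⇒n8 ·f
[56] read 'c'  n8⇒n9  emit P1@[54:56]
[57] read 'b'  n9⇒n7 ·f
[58] read 'c'  n7⇒n0 ·f
[59] read 'b'  n0⇒n7
[60] read 'a'  n7⇒n1 ·f
[61] read 'b'  n1⇒n7 ·f
[62] read 'c'  n7⇒n0 ·f
[63] read 'a'  n0⇒n1
[64] read 'c'  n1⇒n0 ·f
[65] read 'a'  n0⇒n1
[66] read 'a'  n1⇒n2
[67] read 'c'  n2⇒n3
[68] read 'b'  n3⇒n4
[69] read 'c'  n4⇒n5
[70] read 'c'  n5⇒n6  emit P0@[65:70]
[71] read 'a'  n6⇒n1 ·f
[72] read 'a'  n1⇒n2
[73] read 'c'  n2⇒n3
[74] read 'b'  n3⇒n4
[75] read 'c'  n4⇒n5
[76] read 'c'  n5⇒n6  emit P0@[71:76]
[77] read 'a'  n6⇒n1 ·f
[78] read 'a'  n1⇒n2

Matches: [[6,0],[9,1],[23,0],[31,0],[37,0],[43,0],[50,1],[56,1],[70,0],[76,0]]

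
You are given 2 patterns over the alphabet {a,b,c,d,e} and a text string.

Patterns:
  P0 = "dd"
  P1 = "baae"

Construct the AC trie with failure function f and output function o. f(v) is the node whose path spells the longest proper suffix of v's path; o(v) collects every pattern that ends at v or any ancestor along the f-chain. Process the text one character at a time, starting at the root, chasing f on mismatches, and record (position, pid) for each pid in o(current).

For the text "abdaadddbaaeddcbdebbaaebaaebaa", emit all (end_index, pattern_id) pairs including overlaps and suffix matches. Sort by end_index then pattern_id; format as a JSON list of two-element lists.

Build automaton:
Trie nodes:
  n0 'ε': b→3 d→1
  n1 'd': d→2
  n2 'dd': ·  [P0 ends]
  n3 'b': a→4
  n4 'ba': a→5
  n5 'baa': e→6
  n6 'baae': ·  [P1 ends]

BFS fail/out derivation:
  n1('d'): parent n0 fail=0; on 'd' 0 → fail=0;  out ∅∪∅=∅
  n3('b'): parent n0 fail=0; on 'b' 0 → fail=0;  out ∅∪∅=∅
  n2('dd'): parent n1 fail=0; on 'd' 0 → fail=1;  out {0}∪∅={0}
  n4('ba'): parent n3 fail=0; on 'a' 0 → fail=0;  out ∅∪∅=∅
  n5('baa'): parent n4 fail=0; on 'a' 0 → fail=0;  out ∅∪∅=∅
  n6('baae'): parent n5 fail=0; on 'e' 0 → fail=0;  out {1}∪∅={1}

Scan:
i=0 'a': node 0→0
i=1 'b': node 0→3
i=2 'd': node 3→1 (fail-walked)
i=3 'a': node 1→0 (fail-walked)
i=4 'a': node 0→0
i=5 'd': node 0→1
i=6 'd': node 1→2  → match P0@[5:6]
i=7 'd': node 2→2 (fail-walked)  → match P0@[6:7]
i=8 'b': node 2→3 (fail-walked)
i=9 'a': node 3→4
i=10 'a': node 4→5
i=11 'e': node 5→6  → match P1@[8:11]
i=12 'd': node 6→1 (fail-walked)
i=13 'd': node 1→2  → match P0@[12:13]
i=14 'c': node 2→0 (fail-walked)
i=15 'b': node 0→3
i=16 'd': node 3→1 (fail-walked)
i=17 'e': node 1→0 (fail-walked)
i=18 'b': node 0→3
i=19 'b': node 3→3 (fail-walked)
i=20 'a': node 3→4
i=21 'a': node 4→5
i=22 'e': node 5→6  → match P1@[19:22]
i=23 'b': node 6→3 (fail-walked)
i=24 'a': node 3→4
i=25 'a': node 4→5
i=26 'e': node 5→6  → match P1@[23:26]
i=27 'b': node 6→3 (fail-walked)
i=28 'a': node 3→4
i=29 'a': node 4→5

Matches: [[6,0],[7,0],[11,1],[13,0],[22,1],[26,1]]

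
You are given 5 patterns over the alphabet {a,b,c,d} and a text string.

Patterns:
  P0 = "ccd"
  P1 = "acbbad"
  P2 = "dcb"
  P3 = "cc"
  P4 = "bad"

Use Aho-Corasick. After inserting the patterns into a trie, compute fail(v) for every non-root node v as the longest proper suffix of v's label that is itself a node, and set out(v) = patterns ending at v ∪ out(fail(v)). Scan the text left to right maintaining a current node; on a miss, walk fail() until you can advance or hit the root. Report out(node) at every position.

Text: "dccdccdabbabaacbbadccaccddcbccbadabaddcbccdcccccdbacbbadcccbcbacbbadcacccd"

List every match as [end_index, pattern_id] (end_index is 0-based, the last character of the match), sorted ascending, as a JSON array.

Construct AC machine:
Trie nodes:
  0='ε' goto a→4 b→13 c→1 d→10
  1='c' goto c→2
  2='cc' goto d→3  [P3 ends]
  3='ccd' goto ·  [P0 ends]
  4='a' goto c→5
  5='ac' goto b→6
  6='acb' goto b→7
  7='acbb' goto a→8
  8='acbba' goto d→9
  9='acbbad' goto ·  [P1 ends]
  10='d' goto c→11
  11='dc' goto b→12
  12='dcb' goto ·  [P2 ends]
  13='b' goto a→14
  14='ba' goto d→15
  15='bad' goto ·  [P4 ends]

Failure links (BFS by depth):
  n1('c'): parent n0 fail=0; on 'c' 0 → fail=0;  out ∅∪∅=∅
  n4('a'): parent n0 fail=0; on 'a' 0 → fail=0;  out ∅∪∅=∅
  n10('d'): parent n0 fail=0; on 'd' 0 → fail=0;  out ∅∪∅=∅
  n13('b'): parent n0 fail=0; on 'b' 0 → fail=0;  out ∅∪∅=∅
  n2('cc'): parent n1 fail=0; on 'c' 0 → fail=1;  out {3}∪∅={3}
  n5('ac'): parent n4 fail=0; on 'c' 0 → fail=1;  out ∅∪∅=∅
  n11('dc'): parent n10 fail=0; on 'c' 0 → fail=1;  out ∅∪∅=∅
  n14('ba'): parent n13 fail=0; on 'a' 0 → fail=4;  out ∅∪∅=∅
  n3('ccd'): parent n2 fail=1; on 'd' 1→0 → fail=10;  out {0}∪∅={0}
  n6('acb'): parent n5 fail=1; on 'b' 1→0 → fail=13;  out ∅∪∅=∅
  n12('dcb'): parent n11 fail=1; on 'b' 1→0 → fail=13;  out {2}∪∅={2}
  n15('bad'): parent n14 fail=4; on 'd' 4→0 → fail=10;  out {4}∪∅={4}
  n7('acbb'): parent n6 fail=13; on 'b' 13→0 → fail=13;  out ∅∪∅=∅
  n8('acbba'): parent n7 fail=13; on 'a' 13 → fail=14;  out ∅∪∅=∅
  n9('acbbad'): parent n8 fail=14; on 'd' 14 → fail=15;  out {1}∪{4}={1,4}

Run:
[0] read 'd'  n0⇒n10
[1] read 'c'  n10⇒n11
[2] read 'c'  n11⇒n2 (fail-walked)  ** P3@[1:2]
[3] read 'd'  n2⇒n3  ** P0@[1:3]
[4] read 'c'  n3⇒n11 (fail-walked)
[5] read 'c'  n11⇒n2 (fail-walked)  ** P3@[4:5]
[6] read 'd'  n2⇒n3  ** P0@[4:6]
[7] read 'a'  n3⇒n4 (fail-walked)
[8] read 'b'  n4⇒n13 (fail-walked)
[9] read 'b'  n13⇒n13 (fail-walked)
[10] read 'a'  n13⇒n14
[11] read 'b'  n14⇒n13 (fail-walked)
[12] read 'a'  n13⇒n14
[13] read 'a'  n14⇒n4 (fail-walked)
[14] read 'c'  n4⇒n5
[15] read 'b'  n5⇒n6
[16] read 'b'  n6⇒n7
[17] read 'a'  n7⇒n8
[18] read 'd'  n8⇒n9  ** P1@[13:18],P4@[16:18]
[19] read 'c'  n9⇒n11 (fail-walked)
[20] read 'c'  n11⇒n2 (fail-walked)  ** P3@[19:20]
[21] read 'a'  n2⇒n4 (fail-walked)
[22] read 'c'  n4⇒n5
[23] read 'c'  n5⇒n2 (fail-walked)  ** P3@[22:23]
[24] read 'd'  n2⇒n3  ** P0@[22:24]
[25] read 'd'  n3⇒n10 (fail-walked)
[26] read 'c'  n10⇒n11
[27] read 'b'  n11⇒n12  ** P2@[25:27]
[28] read 'c'  n12⇒n1 (fail-walked)
[29] read 'c'  n1⇒n2  ** P3@[28:29]
[30] read 'b'  n2⇒n13 (fail-walked)
[31] read 'a'  n13⇒n14
[32] read 'd'  n14⇒n15  ** P4@[30:32]
[33] read 'a'  n15⇒n4 (fail-walked)
[34] read 'b'  n4⇒n13 (fail-walked)
[35] read 'a'  n13⇒n14
[36] read 'd'  n14⇒n15  ** P4@[34:36]
[37] read 'd'  n15⇒n10 (fail-walked)
[38] read 'c'  n10⇒n11
[39] read 'b'  n11⇒n12  ** P2@[37:39]
[40] read 'c'  n12⇒n1 (fail-walked)
[41] read 'c'  n1⇒n2  ** P3@[40:41]
[42] read 'd'  n2⇒n3  ** P0@[40:42]
[43] read 'c'  n3⇒n11 (fail-walked)
[44] read 'c'  n11⇒n2 (fail-walked)  ** P3@[43:44]
[45] read 'c'  n2⇒n2 (fail-walked)  ** P3@[44:45]
[46] read 'c'  n2⇒n2 (fail-walked)  ** P3@[45:46]
[47] read 'c'  n2⇒n2 (fail-walked)  ** P3@[46:47]
[48] read 'd'  n2⇒n3  ** P0@[46:48]
[49] read 'b'  n3⇒n13 (fail-walked)
[50] read 'a'  n13⇒n14
[51] read 'c'  n14⇒n5 (fail-walked)
[52] read 'b'  n5⇒n6
[53] read 'b'  n6⇒n7
[54] read 'a'  n7⇒n8
[55] read 'd'  n8⇒n9  ** P1@[50:55],P4@[53:55]
[56] read 'c'  n9⇒n11 (fail-walked)
[57] read 'c'  n11⇒n2 (fail-walked)  ** P3@[56:57]
[58] read 'c'  n2⇒n2 (fail-walked)  ** P3@[57:58]
[59] read 'b'  n2⇒n13 (fail-walked)
[60] read 'c'  n13⇒n1 (fail-walked)
[61] read 'b'  n1⇒n13 (fail-walked)
[62] read 'a'  n13⇒n14
[63] read 'c'  n14⇒n5 (fail-walked)
[64] read 'b'  n5⇒n6
[65] read 'b'  n6⇒n7
[66] read 'a'  n7⇒n8
[67] read 'd'  n8⇒n9  ** P1@[62:67],P4@[65:67]
[68] read 'c'  n9⇒n11 (fail-walked)
[69] read 'a'  n11⇒n4 (fail-walked)
[70] read 'c'  n4⇒n5
[71] read 'c'  n5⇒n2 (fail-walked)  ** P3@[70:71]
[72] read 'c'  n2⇒n2 (fail-walked)  ** P3@[71:72]
[73] read 'd'  n2⇒n3  ** P0@[71:73]

Matches: [[2,3],[3,0],[5,3],[6,0],[18,1],[18,4],[20,3],[23,3],[24,0],[27,2],[29,3],[32,4],[36,4],[39,2],[41,3],[42,0],[44,3],[45,3],[46,3],[47,3],[48,0],[55,1],[55,4],[57,3],[58,3],[67,1],[67,4],[71,3],[72,3],[73,0]]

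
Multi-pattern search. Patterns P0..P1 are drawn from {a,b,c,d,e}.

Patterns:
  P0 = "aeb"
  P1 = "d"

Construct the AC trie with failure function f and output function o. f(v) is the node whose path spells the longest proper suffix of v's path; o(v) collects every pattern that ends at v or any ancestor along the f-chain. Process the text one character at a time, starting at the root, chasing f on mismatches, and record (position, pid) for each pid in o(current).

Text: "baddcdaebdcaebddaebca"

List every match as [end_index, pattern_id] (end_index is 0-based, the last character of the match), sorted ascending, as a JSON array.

Construct AC machine:
Trie (insert patterns):
  n0 'ε': a→1 d→4
  n1 'a': e→2
  n2 'ae': b→3
  n3 'aeb': ·  [P0 ends]
  n4 'd': ·  [P1 ends]

Failure links (BFS by depth):
  n1('a'): parent n0 fail=0; on 'a' 0 → fail=0;  out ∅∪∅=∅
  n4('d'): parent n0 fail=0; on 'd' 0 → fail=0;  out {1}∪∅={1}
  n2('ae'): parent n1 fail=0; on 'e' 0 → fail=0;  out ∅∪∅=∅
  n3('aeb'): parent n2 fail=0; on 'b' 0 → fail=0;  out {0}∪∅={0}

Run:
i=0 'b': node 0→0
i=1 'a': node 0→1
i=2 'd': node 1→4 (via fail)  ** P1@[2:2]
i=3 'd': node 4→4 (via fail)  ** P1@[3:3]
i=4 'c': node 4→0 (via fail)
i=5 'd': node 0→4  ** P1@[5:5]
i=6 'a': node 4→1 (via fail)
i=7 'e': node 1→2
i=8 'b': node 2→3  ** P0@[6:8]
i=9 'd': node 3→4 (via fail)  ** P1@[9:9]
i=10 'c': node 4→0 (via fail)
i=11 'a': node 0→1
i=12 'e': node 1→2
i=13 'b': node 2→3  ** P0@[11:13]
i=14 'd': node 3→4 (via fail)  ** P1@[14:14]
i=15 'd': node 4→4 (via fail)  ** P1@[15:15]
i=16 'a': node 4→1 (via fail)
i=17 'e': node 1→2
i=18 'b': node 2→3  ** P0@[16:18]
i=19 'c': node 3→0 (via fail)
i=20 'a': node 0→1

Result: [[2,1],[3,1],[5,1],[8,0],[9,1],[13,0],[14,1],[15,1],[18,0]]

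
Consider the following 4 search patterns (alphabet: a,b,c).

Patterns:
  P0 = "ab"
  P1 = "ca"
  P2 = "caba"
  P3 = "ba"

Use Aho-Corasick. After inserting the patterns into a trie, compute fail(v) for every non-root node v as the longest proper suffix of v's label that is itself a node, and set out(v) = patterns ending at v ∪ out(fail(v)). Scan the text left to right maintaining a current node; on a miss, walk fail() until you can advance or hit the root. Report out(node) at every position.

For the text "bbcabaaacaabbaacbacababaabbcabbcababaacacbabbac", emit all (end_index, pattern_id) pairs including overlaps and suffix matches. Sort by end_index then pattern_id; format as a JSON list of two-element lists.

Build:
Trie (insert patterns):
  n0 'ε': a→1 b→7 c→3
  n1 'a': b→2
  n2 'ab': ·  [P0 ends]
  n3 'c': a→4
  n4 'ca': b→5  [P1 ends]
  n5 'cab': a→6
  n6 'caba': ·  [P2 ends]
  n7 'b': a→8
  n8 'ba': ·  [P3 ends]

BFS fail/out derivation:
  n1('a'): parent n0 fail=0; on 'a' 0 → fail=0;  out ∅∪∅=∅
  n3('c'): parent n0 fail=0; on 'c' 0 → fail=0;  out ∅∪∅=∅
  n7('b'): parent n0 fail=0; on 'b' 0 → fail=0;  out ∅∪∅=∅
  n2('ab'): parent n1 fail=0; on 'b' 0 → fail=7;  out {0}∪∅={0}
  n4('ca'): parent n3 fail=0; on 'a' 0 → fail=1;  out {1}∪∅={1}
  n8('ba'): parent n7 fail=0; on 'a' 0 → fail=1;  out {3}∪∅={3}
  n5('cab'): parent n4 fail=1; on 'b' 1 → fail=2;  out ∅∪{0}={0}
  n6('caba'): parent n5 fail=2; on 'a' 2→7 → fail=8;  out {2}∪{3}={2,3}

Run:
[0] read 'b'  n0⇒n7
[1] read 'b'  n7⇒n7 ·f
[2] read 'c'  n7⇒n3 ·f
[3] read 'a'  n3⇒n4  emit P1@[2:3]
[4] read 'b'  n4⇒n5  emit P0@[3:4]
[5] read 'a'  n5⇒n6  emit P2@[2:5],P3@[4:5]
[6] read 'a'  n6⇒n1 ·f
[7] read 'a'  n1⇒n1 ·f
[8] read 'c'  n1⇒n3 ·f
[9] read 'a'  n3⇒n4  emit P1@[8:9]
[10] read 'a'  n4⇒n1 ·f
[11] read 'b'  n1⇒n2  emit P0@[10:11]
[12] read 'b'  n2⇒n7 ·f
[13] read 'a'  n7⇒n8  emit P3@[12:13]
[14] read 'a'  n8⇒n1 ·f
[15] read 'c'  n1⇒n3 ·f
[16] read 'b'  n3⇒n7 ·f
[17] read 'a'  n7⇒n8  emit P3@[16:17]
[18] read 'c'  n8⇒n3 ·f
[19] read 'a'  n3⇒n4  emit P1@[18:19]
[20] read 'b'  n4⇒n5  emit P0@[19:20]
[21] read 'a'  n5⇒n6  emit P2@[18:21],P3@[20:21]
[22] read 'b'  n6⇒n2 ·f  emit P0@[21:22]
[23] read 'a'  n2⇒n8 ·f  emit P3@[22:23]
[24] read 'a'  n8⇒n1 ·f
[25] read 'b'  n1⇒n2  emit P0@[24:25]
[26] read 'b'  n2⇒n7 ·f
[27] read 'c'  n7⇒n3 ·f
[28] read 'a'  n3⇒n4  emit P1@[27:28]
[29] read 'b'  n4⇒n5  emit P0@[28:29]
[30] read 'b'  n5⇒n7 ·f
[31] read 'c'  n7⇒n3 ·f
[32] read 'a'  n3⇒n4  emit P1@[31:32]
[33] read 'b'  n4⇒n5  emit P0@[32:33]
[34] read 'a'  n5⇒n6  emit P2@[31:34],P3@[33:34]
[35] read 'b'  n6⇒n2 ·f  emit P0@[34:35]
[36] read 'a'  n2⇒n8 ·f  emit P3@[35:36]
[37] read 'a'  n8⇒n1 ·f
[38] read 'c'  n1⇒n3 ·f
[39] read 'a'  n3⇒n4  emit P1@[38:39]
[40] read 'c'  n4⇒n3 ·f
[41] read 'b'  n3⇒n7 ·f
[42] read 'a'  n7⇒n8  emit P3@[41:42]
[43] read 'b'  n8⇒n2 ·f  emit P0@[42:43]
[44] read 'b'  n2⇒n7 ·f
[45] read 'a'  n7⇒n8  emit P3@[44:45]
[46] read 'c'  n8⇒n3 ·f

All matches (sorted): [[3,1],[4,0],[5,2],[5,3],[9,1],[11,0],[13,3],[17,3],[19,1],[20,0],[21,2],[21,3],[22,0],[23,3],[25,0],[28,1],[29,0],[32,1],[33,0],[34,2],[34,3],[35,0],[36,3],[39,1],[42,3],[43,0],[45,3]]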